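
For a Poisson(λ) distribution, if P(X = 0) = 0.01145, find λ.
λ = 4.4698

For a Poisson(λ) distribution, the PMF at 0 is:
P(X = 0) = λ^0 e^(-λ) / 0! = e^(-λ)

Given P(X = 0) = 0.01145:
e^(-λ) = 0.01145
-λ = ln(0.01145)
λ = -ln(0.01145) = 4.4698

Verification: e^(-4.4698) = 0.01145 ✓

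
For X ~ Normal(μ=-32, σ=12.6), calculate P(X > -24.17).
0.267159

We have X ~ Normal(μ=-32, σ=12.6).

P(X > -24.17) = 1 - P(X ≤ -24.17)
                = 1 - F(-24.17)
                = 1 - 0.732841
                = 0.267159

So there's approximately a 26.7% chance that X exceeds -24.17.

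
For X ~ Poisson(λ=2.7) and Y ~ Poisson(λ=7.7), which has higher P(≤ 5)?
X has higher probability (P(X ≤ 5) = 0.9433 > P(Y ≤ 5) = 0.2203)

Compute P(≤ 5) for each distribution:

X ~ Poisson(λ=2.7):
P(X ≤ 5) = 0.9433

Y ~ Poisson(λ=7.7):
P(Y ≤ 5) = 0.2203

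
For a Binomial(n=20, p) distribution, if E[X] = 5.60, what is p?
p = 0.28

For a Binomial(n, p) distribution:
E[X] = n × p

Given n = 20 and E[X] = 5.60:
5.60 = 20 × p
p = 5.60 / 20 = 0.28

Verification: Binomial(20, 0.28) has E[X] = 5.60 ✓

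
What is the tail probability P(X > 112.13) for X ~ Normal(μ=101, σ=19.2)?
0.281063

We have X ~ Normal(μ=101, σ=19.2).

P(X > 112.13) = 1 - P(X ≤ 112.13)
                = 1 - F(112.13)
                = 1 - 0.718937
                = 0.281063

So there's approximately a 28.1% chance that X exceeds 112.13.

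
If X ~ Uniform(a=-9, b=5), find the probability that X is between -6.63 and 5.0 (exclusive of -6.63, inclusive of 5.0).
0.830714

We have X ~ Uniform(a=-9, b=5).

To find P(-6.63 < X ≤ 5.0), we use:
P(-6.63 < X ≤ 5.0) = P(X ≤ 5.0) - P(X ≤ -6.63)
                 = F(5.0) - F(-6.63)
                 = 1.000000 - 0.169286
                 = 0.830714

So there's approximately a 83.1% chance that X falls in this range.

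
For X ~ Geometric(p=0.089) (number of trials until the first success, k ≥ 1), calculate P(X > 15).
0.247045

We have X ~ Geometric(p=0.089) (number of trials until the first success, k ≥ 1).

P(X > 15) = 1 - P(X ≤ 15)
                = 1 - F(15)
                = 1 - 0.752955
                = 0.247045

So there's approximately a 24.7% chance that X exceeds 15.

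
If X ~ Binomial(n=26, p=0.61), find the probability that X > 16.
0.404227

We have X ~ Binomial(n=26, p=0.61).

P(X > 16) = 1 - P(X ≤ 16)
                = 1 - F(16)
                = 1 - 0.595773
                = 0.404227

So there's approximately a 40.4% chance that X exceeds 16.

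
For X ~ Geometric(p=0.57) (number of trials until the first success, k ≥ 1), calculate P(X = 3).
0.105393

We have X ~ Geometric(p=0.57) (number of trials until the first success, k ≥ 1).

For a Geometric distribution, the PMF gives us the probability of each outcome.

Using the PMF formula:
P(X = 3) = 0.105393

Rounded to 4 decimal places: 0.1054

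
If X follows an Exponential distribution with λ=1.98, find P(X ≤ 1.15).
0.897408

We have X ~ Exponential(λ=1.98).

The CDF gives us P(X ≤ k).

Using the CDF:
P(X ≤ 1.15) = 0.897408

This means there's approximately a 89.7% chance that X is at most 1.15.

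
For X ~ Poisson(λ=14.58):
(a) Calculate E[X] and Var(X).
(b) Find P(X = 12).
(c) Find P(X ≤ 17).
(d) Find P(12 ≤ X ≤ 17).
(a) E[X] = 14.5800, Var(X) = 14.5800
(b) P(X = 12) = 0.089689
(c) P(X ≤ 17) = 0.783393
(d) P(12 ≤ X ≤ 17) = 0.569225

We have X ~ Poisson(λ=14.58).

(a) Moments:
E[X] = 14.5800
Var(X) = 14.5800
σ = √Var(X) = 3.8184

(b) Point probability using PMF:
P(X = 12) = 0.089689

(c) Cumulative probability using CDF:
P(X ≤ 17) = F(17) = 0.783393

(d) Range probability:
P(12 ≤ X ≤ 17) = P(X ≤ 17) - P(X ≤ 11)
                   = F(17) - F(11)
                   = 0.783393 - 0.214167
                   = 0.569225

This means approximately 56.9% of outcomes fall in the interval [12, 17].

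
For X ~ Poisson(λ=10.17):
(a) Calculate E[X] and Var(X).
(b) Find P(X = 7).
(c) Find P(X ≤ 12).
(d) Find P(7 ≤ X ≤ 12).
(a) E[X] = 10.1700, Var(X) = 10.1700
(b) P(X = 7) = 0.085515
(c) P(X ≤ 12) = 0.775176
(d) P(7 ≤ X ≤ 12) = 0.655395

We have X ~ Poisson(λ=10.17).

(a) Moments:
E[X] = 10.1700
Var(X) = 10.1700
σ = √Var(X) = 3.1890

(b) Point probability using PMF:
P(X = 7) = 0.085515

(c) Cumulative probability using CDF:
P(X ≤ 12) = F(12) = 0.775176

(d) Range probability:
P(7 ≤ X ≤ 12) = P(X ≤ 12) - P(X ≤ 6)
                   = F(12) - F(6)
                   = 0.775176 - 0.119781
                   = 0.655395

This means approximately 65.5% of outcomes fall in the interval [7, 12].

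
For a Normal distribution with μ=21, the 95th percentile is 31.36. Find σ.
σ = 6.2984

For X ~ Normal(μ, σ), the p-th percentile satisfies x = μ + z_p × σ,
where z_p = Φ⁻¹(p) is the standard normal quantile.

Step 1: z_{0.95} = Φ⁻¹(0.95) = 1.6449

Step 2: Solve for σ:
31.36 = 21 + 1.6449 × σ
σ = (31.36 - 21) / 1.6449
σ = 10.36 / 1.6449
σ = 6.2984

Verification: μ + z × σ = 21 + 1.6449 × 6.2984 = 31.36 ✓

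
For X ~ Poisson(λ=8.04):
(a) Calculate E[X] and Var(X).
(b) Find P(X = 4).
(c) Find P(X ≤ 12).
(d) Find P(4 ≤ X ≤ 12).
(a) E[X] = 8.0400, Var(X) = 8.0400
(b) P(X = 4) = 0.056116
(c) P(X ≤ 12) = 0.934258
(d) P(4 ≤ X ≤ 12) = 0.893009

We have X ~ Poisson(λ=8.04).

(a) Moments:
E[X] = 8.0400
Var(X) = 8.0400
σ = √Var(X) = 2.8355

(b) Point probability using PMF:
P(X = 4) = 0.056116

(c) Cumulative probability using CDF:
P(X ≤ 12) = F(12) = 0.934258

(d) Range probability:
P(4 ≤ X ≤ 12) = P(X ≤ 12) - P(X ≤ 3)
                   = F(12) - F(3)
                   = 0.934258 - 0.041249
                   = 0.893009

This means approximately 89.3% of outcomes fall in the interval [4, 12].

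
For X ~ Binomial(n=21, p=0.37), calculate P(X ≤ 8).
0.635513

We have X ~ Binomial(n=21, p=0.37).

The CDF gives us P(X ≤ k).

Using the CDF:
P(X ≤ 8) = 0.635513

This means there's approximately a 63.6% chance that X is at most 8.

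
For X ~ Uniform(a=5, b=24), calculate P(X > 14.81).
0.483684

We have X ~ Uniform(a=5, b=24).

P(X > 14.81) = 1 - P(X ≤ 14.81)
                = 1 - F(14.81)
                = 1 - 0.516316
                = 0.483684

So there's approximately a 48.4% chance that X exceeds 14.81.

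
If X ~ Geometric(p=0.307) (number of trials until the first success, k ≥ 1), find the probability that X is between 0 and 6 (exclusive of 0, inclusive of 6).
0.889236

We have X ~ Geometric(p=0.307) (number of trials until the first success, k ≥ 1).

To find P(0 < X ≤ 6), we use:
P(0 < X ≤ 6) = P(X ≤ 6) - P(X ≤ 0)
                 = F(6) - F(0)
                 = 0.889236 - 0.000000
                 = 0.889236

So there's approximately a 88.9% chance that X falls in this range.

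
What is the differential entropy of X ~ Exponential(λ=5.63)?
-0.7281 nats

We have X ~ Exponential(λ=5.63).

The differential entropy measures the uncertainty or information content of the distribution.

For an Exponential distribution with λ=5.63:
h(X) = -0.7281 nats

(In bits, this would be -1.0504 bits.)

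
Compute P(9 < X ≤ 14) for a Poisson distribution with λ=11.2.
0.519895

We have X ~ Poisson(λ=11.2).

To find P(9 < X ≤ 14), we use:
P(9 < X ≤ 14) = P(X ≤ 14) - P(X ≤ 9)
                 = F(14) - F(9)
                 = 0.839101 - 0.319206
                 = 0.519895

So there's approximately a 52.0% chance that X falls in this range.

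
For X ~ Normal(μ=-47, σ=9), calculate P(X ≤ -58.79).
0.095098

We have X ~ Normal(μ=-47, σ=9).

The CDF gives us P(X ≤ k).

Using the CDF:
P(X ≤ -58.79) = 0.095098

This means there's approximately a 9.5% chance that X is at most -58.79.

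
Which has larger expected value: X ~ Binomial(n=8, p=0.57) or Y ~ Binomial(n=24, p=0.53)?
Y has larger mean (12.7200 > 4.5600)

Compute the expected value for each distribution:

X ~ Binomial(n=8, p=0.57):
E[X] = 4.5600

Y ~ Binomial(n=24, p=0.53):
E[Y] = 12.7200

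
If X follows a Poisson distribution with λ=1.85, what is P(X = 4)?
0.076742

We have X ~ Poisson(λ=1.85).

For a Poisson distribution, the PMF gives us the probability of each outcome.

Using the PMF formula:
P(X = 4) = 0.076742

Rounded to 4 decimal places: 0.0767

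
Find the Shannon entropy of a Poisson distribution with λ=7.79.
2.4338 nats

We have X ~ Poisson(λ=7.79).

The Shannon entropy measures the uncertainty or information content of the distribution.

For a Poisson distribution with λ=7.79:
H(X) = 2.4338 nats

(In bits, this would be 3.5112 bits.)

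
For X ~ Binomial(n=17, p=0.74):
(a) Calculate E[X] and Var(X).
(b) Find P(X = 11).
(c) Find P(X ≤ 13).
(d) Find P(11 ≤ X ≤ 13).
(a) E[X] = 12.5800, Var(X) = 3.2708
(b) P(X = 11) = 0.139306
(c) P(X ≤ 13) = 0.681355
(d) P(11 ≤ X ≤ 13) = 0.554560

We have X ~ Binomial(n=17, p=0.74).

(a) Moments:
E[X] = 12.5800
Var(X) = 3.2708
σ = √Var(X) = 1.8085

(b) Point probability using PMF:
P(X = 11) = 0.139306

(c) Cumulative probability using CDF:
P(X ≤ 13) = F(13) = 0.681355

(d) Range probability:
P(11 ≤ X ≤ 13) = P(X ≤ 13) - P(X ≤ 10)
                   = F(13) - F(10)
                   = 0.681355 - 0.126795
                   = 0.554560

This means approximately 55.5% of outcomes fall in the interval [11, 13].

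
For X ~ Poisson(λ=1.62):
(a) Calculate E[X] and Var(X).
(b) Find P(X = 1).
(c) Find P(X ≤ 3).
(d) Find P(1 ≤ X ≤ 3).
(a) E[X] = 1.6200, Var(X) = 1.6200
(b) P(X = 1) = 0.320596
(c) P(X ≤ 3) = 0.918406
(d) P(1 ≤ X ≤ 3) = 0.720507

We have X ~ Poisson(λ=1.62).

(a) Moments:
E[X] = 1.6200
Var(X) = 1.6200
σ = √Var(X) = 1.2728

(b) Point probability using PMF:
P(X = 1) = 0.320596

(c) Cumulative probability using CDF:
P(X ≤ 3) = F(3) = 0.918406

(d) Range probability:
P(1 ≤ X ≤ 3) = P(X ≤ 3) - P(X ≤ 0)
                   = F(3) - F(0)
                   = 0.918406 - 0.197899
                   = 0.720507

This means approximately 72.1% of outcomes fall in the interval [1, 3].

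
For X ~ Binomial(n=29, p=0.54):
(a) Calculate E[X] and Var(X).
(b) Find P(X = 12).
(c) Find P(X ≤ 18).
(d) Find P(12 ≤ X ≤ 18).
(a) E[X] = 15.6600, Var(X) = 7.2036
(b) P(X = 12) = 0.058985
(c) P(X ≤ 18) = 0.855197
(d) P(12 ≤ X ≤ 18) = 0.794519

We have X ~ Binomial(n=29, p=0.54).

(a) Moments:
E[X] = 15.6600
Var(X) = 7.2036
σ = √Var(X) = 2.6840

(b) Point probability using PMF:
P(X = 12) = 0.058985

(c) Cumulative probability using CDF:
P(X ≤ 18) = F(18) = 0.855197

(d) Range probability:
P(12 ≤ X ≤ 18) = P(X ≤ 18) - P(X ≤ 11)
                   = F(18) - F(11)
                   = 0.855197 - 0.060678
                   = 0.794519

This means approximately 79.5% of outcomes fall in the interval [12, 18].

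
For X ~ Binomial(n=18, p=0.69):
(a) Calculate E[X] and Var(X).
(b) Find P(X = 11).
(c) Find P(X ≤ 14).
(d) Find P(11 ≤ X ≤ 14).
(a) E[X] = 12.4200, Var(X) = 3.8502
(b) P(X = 11) = 0.147784
(c) P(X ≤ 14) = 0.856758
(d) P(11 ≤ X ≤ 14) = 0.693477

We have X ~ Binomial(n=18, p=0.69).

(a) Moments:
E[X] = 12.4200
Var(X) = 3.8502
σ = √Var(X) = 1.9622

(b) Point probability using PMF:
P(X = 11) = 0.147784

(c) Cumulative probability using CDF:
P(X ≤ 14) = F(14) = 0.856758

(d) Range probability:
P(11 ≤ X ≤ 14) = P(X ≤ 14) - P(X ≤ 10)
                   = F(14) - F(10)
                   = 0.856758 - 0.163281
                   = 0.693477

This means approximately 69.3% of outcomes fall in the interval [11, 14].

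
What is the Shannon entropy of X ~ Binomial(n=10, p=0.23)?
1.6814 nats

We have X ~ Binomial(n=10, p=0.23).

The Shannon entropy measures the uncertainty or information content of the distribution.

For a Binomial distribution with n=10, p=0.23:
H(X) = 1.6814 nats

(In bits, this would be 2.4257 bits.)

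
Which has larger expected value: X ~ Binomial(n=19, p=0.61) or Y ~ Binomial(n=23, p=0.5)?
X has larger mean (11.5900 > 11.5000)

Compute the expected value for each distribution:

X ~ Binomial(n=19, p=0.61):
E[X] = 11.5900

Y ~ Binomial(n=23, p=0.5):
E[Y] = 11.5000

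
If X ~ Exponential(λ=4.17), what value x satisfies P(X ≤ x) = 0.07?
0.0174

We have X ~ Exponential(λ=4.17).

We want to find x such that P(X ≤ x) = 0.07.

This is the 7th percentile, which means 7% of values fall below this point.

Using the inverse CDF (quantile function):
x = F⁻¹(0.07) = 0.0174

Verification: P(X ≤ 0.0174) = 0.07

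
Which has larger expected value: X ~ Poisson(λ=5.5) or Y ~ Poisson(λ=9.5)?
Y has larger mean (9.5000 > 5.5000)

Compute the expected value for each distribution:

X ~ Poisson(λ=5.5):
E[X] = 5.5000

Y ~ Poisson(λ=9.5):
E[Y] = 9.5000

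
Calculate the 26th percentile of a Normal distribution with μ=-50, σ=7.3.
-54.6964

We have X ~ Normal(μ=-50, σ=7.3).

We want to find x such that P(X ≤ x) = 0.26.

This is the 26th percentile, which means 26% of values fall below this point.

Using the inverse CDF (quantile function):
x = F⁻¹(0.26) = -54.6964

Verification: P(X ≤ -54.6964) = 0.26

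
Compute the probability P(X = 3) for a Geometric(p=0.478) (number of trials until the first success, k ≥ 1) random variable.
0.130247

We have X ~ Geometric(p=0.478) (number of trials until the first success, k ≥ 1).

For a Geometric distribution, the PMF gives us the probability of each outcome.

Using the PMF formula:
P(X = 3) = 0.130247

Rounded to 4 decimal places: 0.1302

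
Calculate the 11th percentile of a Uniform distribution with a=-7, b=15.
-4.5800

We have X ~ Uniform(a=-7, b=15).

We want to find x such that P(X ≤ x) = 0.11.

This is the 11th percentile, which means 11% of values fall below this point.

Using the inverse CDF (quantile function):
x = F⁻¹(0.11) = -4.5800

Verification: P(X ≤ -4.5800) = 0.11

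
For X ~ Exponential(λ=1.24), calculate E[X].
0.8065

We have X ~ Exponential(λ=1.24).

For an Exponential distribution with λ=1.24:
E[X] = 0.8065

This is the expected (average) value of X.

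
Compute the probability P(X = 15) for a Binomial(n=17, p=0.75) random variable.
0.113589

We have X ~ Binomial(n=17, p=0.75).

For a Binomial distribution, the PMF gives us the probability of each outcome.

Using the PMF formula:
P(X = 15) = 0.113589

Rounded to 4 decimal places: 0.1136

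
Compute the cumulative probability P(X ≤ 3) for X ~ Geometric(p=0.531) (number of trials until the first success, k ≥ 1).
0.896838

We have X ~ Geometric(p=0.531) (number of trials until the first success, k ≥ 1).

The CDF gives us P(X ≤ k).

Using the CDF:
P(X ≤ 3) = 0.896838

This means there's approximately a 89.7% chance that X is at most 3.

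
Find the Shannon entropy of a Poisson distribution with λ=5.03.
2.2075 nats

We have X ~ Poisson(λ=5.03).

The Shannon entropy measures the uncertainty or information content of the distribution.

For a Poisson distribution with λ=5.03:
H(X) = 2.2075 nats

(In bits, this would be 3.1848 bits.)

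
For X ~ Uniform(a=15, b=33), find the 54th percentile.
24.7200

We have X ~ Uniform(a=15, b=33).

We want to find x such that P(X ≤ x) = 0.54.

This is the 54th percentile, which means 54% of values fall below this point.

Using the inverse CDF (quantile function):
x = F⁻¹(0.54) = 24.7200

Verification: P(X ≤ 24.7200) = 0.54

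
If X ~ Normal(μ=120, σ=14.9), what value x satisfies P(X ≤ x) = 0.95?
144.5083

We have X ~ Normal(μ=120, σ=14.9).

We want to find x such that P(X ≤ x) = 0.95.

This is the 95th percentile, which means 95% of values fall below this point.

Using the inverse CDF (quantile function):
x = F⁻¹(0.95) = 144.5083

Verification: P(X ≤ 144.5083) = 0.95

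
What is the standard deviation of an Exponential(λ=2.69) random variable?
0.3717

We have X ~ Exponential(λ=2.69).

For an Exponential distribution with λ=2.69:
σ = √Var(X) = 0.3717

The standard deviation is the square root of the variance.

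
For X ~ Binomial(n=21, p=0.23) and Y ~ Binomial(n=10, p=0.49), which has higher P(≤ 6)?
Y has higher probability (P(Y ≤ 6) = 0.8440 > P(X ≤ 6) = 0.8103)

Compute P(≤ 6) for each distribution:

X ~ Binomial(n=21, p=0.23):
P(X ≤ 6) = 0.8103

Y ~ Binomial(n=10, p=0.49):
P(Y ≤ 6) = 0.8440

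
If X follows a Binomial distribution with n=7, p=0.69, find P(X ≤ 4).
0.375717

We have X ~ Binomial(n=7, p=0.69).

The CDF gives us P(X ≤ k).

Using the CDF:
P(X ≤ 4) = 0.375717

This means there's approximately a 37.6% chance that X is at most 4.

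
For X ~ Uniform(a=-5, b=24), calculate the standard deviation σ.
8.3716

We have X ~ Uniform(a=-5, b=24).

For a Uniform distribution with a=-5, b=24:
σ = √Var(X) = 8.3716

The standard deviation is the square root of the variance.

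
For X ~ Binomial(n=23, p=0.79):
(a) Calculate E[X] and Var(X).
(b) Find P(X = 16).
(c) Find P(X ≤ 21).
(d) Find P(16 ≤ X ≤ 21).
(a) E[X] = 18.1700, Var(X) = 3.8157
(b) P(X = 16) = 0.101628
(c) P(X ≤ 21) = 0.968556
(d) P(16 ≤ X ≤ 21) = 0.877933

We have X ~ Binomial(n=23, p=0.79).

(a) Moments:
E[X] = 18.1700
Var(X) = 3.8157
σ = √Var(X) = 1.9534

(b) Point probability using PMF:
P(X = 16) = 0.101628

(c) Cumulative probability using CDF:
P(X ≤ 21) = F(21) = 0.968556

(d) Range probability:
P(16 ≤ X ≤ 21) = P(X ≤ 21) - P(X ≤ 15)
                   = F(21) - F(15)
                   = 0.968556 - 0.090623
                   = 0.877933

This means approximately 87.8% of outcomes fall in the interval [16, 21].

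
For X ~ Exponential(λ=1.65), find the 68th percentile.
0.6906

We have X ~ Exponential(λ=1.65).

We want to find x such that P(X ≤ x) = 0.68.

This is the 68th percentile, which means 68% of values fall below this point.

Using the inverse CDF (quantile function):
x = F⁻¹(0.68) = 0.6906

Verification: P(X ≤ 0.6906) = 0.68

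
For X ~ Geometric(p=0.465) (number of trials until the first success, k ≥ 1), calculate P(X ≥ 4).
0.153130

We have X ~ Geometric(p=0.465) (number of trials until the first success, k ≥ 1).

For discrete distributions, P(X ≥ 4) = 1 - P(X ≤ 3).

P(X ≤ 3) = 0.846870
P(X ≥ 4) = 1 - 0.846870 = 0.153130

So there's approximately a 15.3% chance that X is at least 4.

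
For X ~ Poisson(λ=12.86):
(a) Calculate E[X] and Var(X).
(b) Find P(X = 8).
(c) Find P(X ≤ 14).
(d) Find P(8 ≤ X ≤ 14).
(a) E[X] = 12.8600, Var(X) = 12.8600
(b) P(X = 8) = 0.048237
(c) P(X ≤ 14) = 0.689343
(d) P(8 ≤ X ≤ 14) = 0.631246

We have X ~ Poisson(λ=12.86).

(a) Moments:
E[X] = 12.8600
Var(X) = 12.8600
σ = √Var(X) = 3.5861

(b) Point probability using PMF:
P(X = 8) = 0.048237

(c) Cumulative probability using CDF:
P(X ≤ 14) = F(14) = 0.689343

(d) Range probability:
P(8 ≤ X ≤ 14) = P(X ≤ 14) - P(X ≤ 7)
                   = F(14) - F(7)
                   = 0.689343 - 0.058098
                   = 0.631246

This means approximately 63.1% of outcomes fall in the interval [8, 14].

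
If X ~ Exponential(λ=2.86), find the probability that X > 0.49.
0.246252

We have X ~ Exponential(λ=2.86).

P(X > 0.49) = 1 - P(X ≤ 0.49)
                = 1 - F(0.49)
                = 1 - 0.753748
                = 0.246252

So there's approximately a 24.6% chance that X exceeds 0.49.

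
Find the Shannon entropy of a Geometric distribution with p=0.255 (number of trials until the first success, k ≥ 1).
2.2265 nats

We have X ~ Geometric(p=0.255) (number of trials until the first success, k ≥ 1).

The Shannon entropy measures the uncertainty or information content of the distribution.

For a Geometric distribution with p=0.255 (number of trials until the first success, k ≥ 1):
H(X) = 2.2265 nats

(In bits, this would be 3.2122 bits.)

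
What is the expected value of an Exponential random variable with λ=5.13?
0.1949

We have X ~ Exponential(λ=5.13).

For an Exponential distribution with λ=5.13:
E[X] = 0.1949

This is the expected (average) value of X.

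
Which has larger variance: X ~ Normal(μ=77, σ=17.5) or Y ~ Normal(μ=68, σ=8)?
X has larger variance (306.2500 > 64.0000)

Compute the variance for each distribution:

X ~ Normal(μ=77, σ=17.5):
Var(X) = 306.2500

Y ~ Normal(μ=68, σ=8):
Var(Y) = 64.0000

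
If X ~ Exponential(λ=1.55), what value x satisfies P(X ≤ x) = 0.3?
0.2301

We have X ~ Exponential(λ=1.55).

We want to find x such that P(X ≤ x) = 0.3.

This is the 30th percentile, which means 30% of values fall below this point.

Using the inverse CDF (quantile function):
x = F⁻¹(0.3) = 0.2301

Verification: P(X ≤ 0.2301) = 0.3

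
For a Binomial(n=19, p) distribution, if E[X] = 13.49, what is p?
p = 0.71

For a Binomial(n, p) distribution:
E[X] = n × p

Given n = 19 and E[X] = 13.49:
13.49 = 19 × p
p = 13.49 / 19 = 0.71

Verification: Binomial(19, 0.71) has E[X] = 13.49 ✓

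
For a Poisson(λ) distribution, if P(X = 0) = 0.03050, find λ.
λ = 3.4900

For a Poisson(λ) distribution, the PMF at 0 is:
P(X = 0) = λ^0 e^(-λ) / 0! = e^(-λ)

Given P(X = 0) = 0.03050:
e^(-λ) = 0.03050
-λ = ln(0.03050)
λ = -ln(0.03050) = 3.4900

Verification: e^(-3.4900) = 0.03050 ✓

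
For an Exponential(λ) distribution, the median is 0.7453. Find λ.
λ = 0.9300

For X ~ Exponential(λ), the CDF is F(x) = 1 - e^(-λx).
The median m satisfies F(m) = 0.5:
1 - e^(-λm) = 0.5
e^(-λm) = 0.5
λm = ln(2)
m = ln(2) / λ

Given m = 0.7453:
λ = ln(2) / 0.7453 = 0.693147 / 0.7453 = 0.9300

Verification: ln(2) / 0.9300 = 0.7453 ✓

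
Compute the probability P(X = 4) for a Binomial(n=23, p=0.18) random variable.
0.214162

We have X ~ Binomial(n=23, p=0.18).

For a Binomial distribution, the PMF gives us the probability of each outcome.

Using the PMF formula:
P(X = 4) = 0.214162

Rounded to 4 decimal places: 0.2142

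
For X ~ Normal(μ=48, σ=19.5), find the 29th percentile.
37.2090

We have X ~ Normal(μ=48, σ=19.5).

We want to find x such that P(X ≤ x) = 0.29.

This is the 29th percentile, which means 29% of values fall below this point.

Using the inverse CDF (quantile function):
x = F⁻¹(0.29) = 37.2090

Verification: P(X ≤ 37.2090) = 0.29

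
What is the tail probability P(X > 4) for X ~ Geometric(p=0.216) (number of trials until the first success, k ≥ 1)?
0.377802

We have X ~ Geometric(p=0.216) (number of trials until the first success, k ≥ 1).

P(X > 4) = 1 - P(X ≤ 4)
                = 1 - F(4)
                = 1 - 0.622198
                = 0.377802

So there's approximately a 37.8% chance that X exceeds 4.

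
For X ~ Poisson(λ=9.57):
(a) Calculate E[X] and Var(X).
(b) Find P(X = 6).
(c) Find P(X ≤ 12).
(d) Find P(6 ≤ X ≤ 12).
(a) E[X] = 9.5700, Var(X) = 9.5700
(b) P(X = 6) = 0.074463
(c) P(X ≤ 12) = 0.830465
(d) P(6 ≤ X ≤ 12) = 0.745259

We have X ~ Poisson(λ=9.57).

(a) Moments:
E[X] = 9.5700
Var(X) = 9.5700
σ = √Var(X) = 3.0935

(b) Point probability using PMF:
P(X = 6) = 0.074463

(c) Cumulative probability using CDF:
P(X ≤ 12) = F(12) = 0.830465

(d) Range probability:
P(6 ≤ X ≤ 12) = P(X ≤ 12) - P(X ≤ 5)
                   = F(12) - F(5)
                   = 0.830465 - 0.085205
                   = 0.745259

This means approximately 74.5% of outcomes fall in the interval [6, 12].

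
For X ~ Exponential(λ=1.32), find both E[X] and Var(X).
E[X] = 0.7576, Var(X) = 0.5739

We have X ~ Exponential(λ=1.32).

For an Exponential distribution with λ=1.32:

Expected value:
E[X] = 0.7576

Variance:
Var(X) = 0.5739

Standard deviation:
σ = √Var(X) = 0.7576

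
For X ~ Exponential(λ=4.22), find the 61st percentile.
0.2231

We have X ~ Exponential(λ=4.22).

We want to find x such that P(X ≤ x) = 0.61.

This is the 61st percentile, which means 61% of values fall below this point.

Using the inverse CDF (quantile function):
x = F⁻¹(0.61) = 0.2231

Verification: P(X ≤ 0.2231) = 0.61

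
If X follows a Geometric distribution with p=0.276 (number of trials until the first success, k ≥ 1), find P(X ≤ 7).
0.895727

We have X ~ Geometric(p=0.276) (number of trials until the first success, k ≥ 1).

The CDF gives us P(X ≤ k).

Using the CDF:
P(X ≤ 7) = 0.895727

This means there's approximately a 89.6% chance that X is at most 7.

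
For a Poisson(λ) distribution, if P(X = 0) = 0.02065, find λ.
λ = 3.8800

For a Poisson(λ) distribution, the PMF at 0 is:
P(X = 0) = λ^0 e^(-λ) / 0! = e^(-λ)

Given P(X = 0) = 0.02065:
e^(-λ) = 0.02065
-λ = ln(0.02065)
λ = -ln(0.02065) = 3.8800

Verification: e^(-3.8800) = 0.02065 ✓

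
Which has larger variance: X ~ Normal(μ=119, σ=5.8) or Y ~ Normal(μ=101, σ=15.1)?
Y has larger variance (228.0100 > 33.6400)

Compute the variance for each distribution:

X ~ Normal(μ=119, σ=5.8):
Var(X) = 33.6400

Y ~ Normal(μ=101, σ=15.1):
Var(Y) = 228.0100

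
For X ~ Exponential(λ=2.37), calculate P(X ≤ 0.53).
0.715238

We have X ~ Exponential(λ=2.37).

The CDF gives us P(X ≤ k).

Using the CDF:
P(X ≤ 0.53) = 0.715238

This means there's approximately a 71.5% chance that X is at most 0.53.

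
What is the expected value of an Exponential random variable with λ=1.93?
0.5181

We have X ~ Exponential(λ=1.93).

For an Exponential distribution with λ=1.93:
E[X] = 0.5181

This is the expected (average) value of X.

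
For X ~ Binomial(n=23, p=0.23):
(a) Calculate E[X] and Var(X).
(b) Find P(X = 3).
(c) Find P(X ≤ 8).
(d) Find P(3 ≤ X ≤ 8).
(a) E[X] = 5.2900, Var(X) = 4.0733
(b) P(X = 3) = 0.115669
(c) P(X ≤ 8) = 0.938439
(d) P(3 ≤ X ≤ 8) = 0.863832

We have X ~ Binomial(n=23, p=0.23).

(a) Moments:
E[X] = 5.2900
Var(X) = 4.0733
σ = √Var(X) = 2.0182

(b) Point probability using PMF:
P(X = 3) = 0.115669

(c) Cumulative probability using CDF:
P(X ≤ 8) = F(8) = 0.938439

(d) Range probability:
P(3 ≤ X ≤ 8) = P(X ≤ 8) - P(X ≤ 2)
                   = F(8) - F(2)
                   = 0.938439 - 0.074607
                   = 0.863832

This means approximately 86.4% of outcomes fall in the interval [3, 8].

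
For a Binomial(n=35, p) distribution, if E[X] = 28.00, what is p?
p = 0.8

For a Binomial(n, p) distribution:
E[X] = n × p

Given n = 35 and E[X] = 28.00:
28.00 = 35 × p
p = 28.00 / 35 = 0.8

Verification: Binomial(35, 0.8) has E[X] = 28.00 ✓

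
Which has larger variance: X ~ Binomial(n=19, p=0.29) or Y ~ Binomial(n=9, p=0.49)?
X has larger variance (3.9121 > 2.2491)

Compute the variance for each distribution:

X ~ Binomial(n=19, p=0.29):
Var(X) = 3.9121

Y ~ Binomial(n=9, p=0.49):
Var(Y) = 2.2491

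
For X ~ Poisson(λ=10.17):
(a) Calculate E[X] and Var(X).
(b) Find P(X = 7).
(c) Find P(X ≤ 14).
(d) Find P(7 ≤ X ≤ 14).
(a) E[X] = 10.1700, Var(X) = 10.1700
(b) P(X = 7) = 0.085515
(c) P(X ≤ 14) = 0.907387
(d) P(7 ≤ X ≤ 14) = 0.787605

We have X ~ Poisson(λ=10.17).

(a) Moments:
E[X] = 10.1700
Var(X) = 10.1700
σ = √Var(X) = 3.1890

(b) Point probability using PMF:
P(X = 7) = 0.085515

(c) Cumulative probability using CDF:
P(X ≤ 14) = F(14) = 0.907387

(d) Range probability:
P(7 ≤ X ≤ 14) = P(X ≤ 14) - P(X ≤ 6)
                   = F(14) - F(6)
                   = 0.907387 - 0.119781
                   = 0.787605

This means approximately 78.8% of outcomes fall in the interval [7, 14].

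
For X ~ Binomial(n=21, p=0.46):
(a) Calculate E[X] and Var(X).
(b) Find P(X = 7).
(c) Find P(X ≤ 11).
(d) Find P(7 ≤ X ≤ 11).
(a) E[X] = 9.6600, Var(X) = 5.2164
(b) P(X = 7) = 0.090849
(c) P(X ≤ 11) = 0.790012
(d) P(7 ≤ X ≤ 11) = 0.708384

We have X ~ Binomial(n=21, p=0.46).

(a) Moments:
E[X] = 9.6600
Var(X) = 5.2164
σ = √Var(X) = 2.2839

(b) Point probability using PMF:
P(X = 7) = 0.090849

(c) Cumulative probability using CDF:
P(X ≤ 11) = F(11) = 0.790012

(d) Range probability:
P(7 ≤ X ≤ 11) = P(X ≤ 11) - P(X ≤ 6)
                   = F(11) - F(6)
                   = 0.790012 - 0.081628
                   = 0.708384

This means approximately 70.8% of outcomes fall in the interval [7, 11].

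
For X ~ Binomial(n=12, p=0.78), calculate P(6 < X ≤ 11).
0.918846

We have X ~ Binomial(n=12, p=0.78).

To find P(6 < X ≤ 11), we use:
P(6 < X ≤ 11) = P(X ≤ 11) - P(X ≤ 6)
                 = F(11) - F(6)
                 = 0.949285 - 0.030439
                 = 0.918846

So there's approximately a 91.9% chance that X falls in this range.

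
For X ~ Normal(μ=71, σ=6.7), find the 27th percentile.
66.8942

We have X ~ Normal(μ=71, σ=6.7).

We want to find x such that P(X ≤ x) = 0.27.

This is the 27th percentile, which means 27% of values fall below this point.

Using the inverse CDF (quantile function):
x = F⁻¹(0.27) = 66.8942

Verification: P(X ≤ 66.8942) = 0.27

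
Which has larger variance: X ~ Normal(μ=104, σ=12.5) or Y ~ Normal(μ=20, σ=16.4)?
Y has larger variance (268.9600 > 156.2500)

Compute the variance for each distribution:

X ~ Normal(μ=104, σ=12.5):
Var(X) = 156.2500

Y ~ Normal(μ=20, σ=16.4):
Var(Y) = 268.9600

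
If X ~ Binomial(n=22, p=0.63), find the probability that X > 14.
0.396113

We have X ~ Binomial(n=22, p=0.63).

P(X > 14) = 1 - P(X ≤ 14)
                = 1 - F(14)
                = 1 - 0.603887
                = 0.396113

So there's approximately a 39.6% chance that X exceeds 14.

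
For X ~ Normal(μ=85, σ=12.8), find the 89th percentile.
100.6996

We have X ~ Normal(μ=85, σ=12.8).

We want to find x such that P(X ≤ x) = 0.89.

This is the 89th percentile, which means 89% of values fall below this point.

Using the inverse CDF (quantile function):
x = F⁻¹(0.89) = 100.6996

Verification: P(X ≤ 100.6996) = 0.89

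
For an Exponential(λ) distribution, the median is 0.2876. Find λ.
λ = 2.4101

For X ~ Exponential(λ), the CDF is F(x) = 1 - e^(-λx).
The median m satisfies F(m) = 0.5:
1 - e^(-λm) = 0.5
e^(-λm) = 0.5
λm = ln(2)
m = ln(2) / λ

Given m = 0.2876:
λ = ln(2) / 0.2876 = 0.693147 / 0.2876 = 2.4101

Verification: ln(2) / 2.4101 = 0.2876 ✓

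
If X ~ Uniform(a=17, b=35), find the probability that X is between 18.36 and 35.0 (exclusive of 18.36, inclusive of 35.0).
0.924444

We have X ~ Uniform(a=17, b=35).

To find P(18.36 < X ≤ 35.0), we use:
P(18.36 < X ≤ 35.0) = P(X ≤ 35.0) - P(X ≤ 18.36)
                 = F(35.0) - F(18.36)
                 = 1.000000 - 0.075556
                 = 0.924444

So there's approximately a 92.4% chance that X falls in this range.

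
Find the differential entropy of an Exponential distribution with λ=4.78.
-0.5644 nats

We have X ~ Exponential(λ=4.78).

The differential entropy measures the uncertainty or information content of the distribution.

For an Exponential distribution with λ=4.78:
h(X) = -0.5644 nats

(In bits, this would be -0.8143 bits.)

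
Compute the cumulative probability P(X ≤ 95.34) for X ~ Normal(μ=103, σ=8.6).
0.186546

We have X ~ Normal(μ=103, σ=8.6).

The CDF gives us P(X ≤ k).

Using the CDF:
P(X ≤ 95.34) = 0.186546

This means there's approximately a 18.7% chance that X is at most 95.34.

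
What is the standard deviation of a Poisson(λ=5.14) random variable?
2.2672

We have X ~ Poisson(λ=5.14).

For a Poisson distribution with λ=5.14:
σ = √Var(X) = 2.2672

The standard deviation is the square root of the variance.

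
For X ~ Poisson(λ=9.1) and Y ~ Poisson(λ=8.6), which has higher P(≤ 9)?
Y has higher probability (P(Y ≤ 9) = 0.6400 > P(X ≤ 9) = 0.5742)

Compute P(≤ 9) for each distribution:

X ~ Poisson(λ=9.1):
P(X ≤ 9) = 0.5742

Y ~ Poisson(λ=8.6):
P(Y ≤ 9) = 0.6400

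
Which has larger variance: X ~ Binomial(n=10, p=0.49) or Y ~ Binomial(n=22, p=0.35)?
Y has larger variance (5.0050 > 2.4990)

Compute the variance for each distribution:

X ~ Binomial(n=10, p=0.49):
Var(X) = 2.4990

Y ~ Binomial(n=22, p=0.35):
Var(Y) = 5.0050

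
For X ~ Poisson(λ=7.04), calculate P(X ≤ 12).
0.971931

We have X ~ Poisson(λ=7.04).

The CDF gives us P(X ≤ k).

Using the CDF:
P(X ≤ 12) = 0.971931

This means there's approximately a 97.2% chance that X is at most 12.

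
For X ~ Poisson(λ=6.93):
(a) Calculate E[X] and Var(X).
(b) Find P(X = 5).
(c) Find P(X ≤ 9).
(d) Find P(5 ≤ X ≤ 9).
(a) E[X] = 6.9300, Var(X) = 6.9300
(b) P(X = 5) = 0.130264
(c) P(X ≤ 9) = 0.837523
(d) P(5 ≤ X ≤ 9) = 0.658049

We have X ~ Poisson(λ=6.93).

(a) Moments:
E[X] = 6.9300
Var(X) = 6.9300
σ = √Var(X) = 2.6325

(b) Point probability using PMF:
P(X = 5) = 0.130264

(c) Cumulative probability using CDF:
P(X ≤ 9) = F(9) = 0.837523

(d) Range probability:
P(5 ≤ X ≤ 9) = P(X ≤ 9) - P(X ≤ 4)
                   = F(9) - F(4)
                   = 0.837523 - 0.179474
                   = 0.658049

This means approximately 65.8% of outcomes fall in the interval [5, 9].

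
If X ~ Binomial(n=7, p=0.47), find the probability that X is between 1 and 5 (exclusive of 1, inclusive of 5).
0.870275

We have X ~ Binomial(n=7, p=0.47).

To find P(1 < X ≤ 5), we use:
P(1 < X ≤ 5) = P(X ≤ 5) - P(X ≤ 1)
                 = F(5) - F(1)
                 = 0.954943 - 0.084668
                 = 0.870275

So there's approximately a 87.0% chance that X falls in this range.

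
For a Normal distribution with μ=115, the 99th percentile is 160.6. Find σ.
σ = 19.6015

For X ~ Normal(μ, σ), the p-th percentile satisfies x = μ + z_p × σ,
where z_p = Φ⁻¹(p) is the standard normal quantile.

Step 1: z_{0.99} = Φ⁻¹(0.99) = 2.3263

Step 2: Solve for σ:
160.6 = 115 + 2.3263 × σ
σ = (160.6 - 115) / 2.3263
σ = 45.60 / 2.3263
σ = 19.6015

Verification: μ + z × σ = 115 + 2.3263 × 19.6015 = 160.60 ✓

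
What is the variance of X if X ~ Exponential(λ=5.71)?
0.0307

We have X ~ Exponential(λ=5.71).

For an Exponential distribution with λ=5.71:
Var(X) = 0.0307

The variance measures the spread of the distribution around the mean.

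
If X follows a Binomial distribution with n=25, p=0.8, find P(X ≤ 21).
0.766007

We have X ~ Binomial(n=25, p=0.8).

The CDF gives us P(X ≤ k).

Using the CDF:
P(X ≤ 21) = 0.766007

This means there's approximately a 76.6% chance that X is at most 21.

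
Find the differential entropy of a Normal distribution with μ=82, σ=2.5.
2.3352 nats

We have X ~ Normal(μ=82, σ=2.5).

The differential entropy measures the uncertainty or information content of the distribution.

For a Normal distribution with μ=82, σ=2.5:
h(X) = 2.3352 nats

(In bits, this would be 3.3690 bits.)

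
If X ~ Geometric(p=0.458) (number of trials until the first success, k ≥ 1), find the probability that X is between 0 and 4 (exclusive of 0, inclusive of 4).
0.913703

We have X ~ Geometric(p=0.458) (number of trials until the first success, k ≥ 1).

To find P(0 < X ≤ 4), we use:
P(0 < X ≤ 4) = P(X ≤ 4) - P(X ≤ 0)
                 = F(4) - F(0)
                 = 0.913703 - 0.000000
                 = 0.913703

So there's approximately a 91.4% chance that X falls in this range.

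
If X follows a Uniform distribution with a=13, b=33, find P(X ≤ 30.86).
0.893000

We have X ~ Uniform(a=13, b=33).

The CDF gives us P(X ≤ k).

Using the CDF:
P(X ≤ 30.86) = 0.893000

This means there's approximately a 89.3% chance that X is at most 30.86.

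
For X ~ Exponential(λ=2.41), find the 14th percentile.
0.0626

We have X ~ Exponential(λ=2.41).

We want to find x such that P(X ≤ x) = 0.14.

This is the 14th percentile, which means 14% of values fall below this point.

Using the inverse CDF (quantile function):
x = F⁻¹(0.14) = 0.0626

Verification: P(X ≤ 0.0626) = 0.14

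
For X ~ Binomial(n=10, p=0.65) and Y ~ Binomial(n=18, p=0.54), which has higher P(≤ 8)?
X has higher probability (P(X ≤ 8) = 0.9140 > P(Y ≤ 8) = 0.2812)

Compute P(≤ 8) for each distribution:

X ~ Binomial(n=10, p=0.65):
P(X ≤ 8) = 0.9140

Y ~ Binomial(n=18, p=0.54):
P(Y ≤ 8) = 0.2812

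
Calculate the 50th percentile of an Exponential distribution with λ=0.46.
1.5068

We have X ~ Exponential(λ=0.46).

We want to find x such that P(X ≤ x) = 0.5.

This is the 50th percentile, which means 50% of values fall below this point.

Using the inverse CDF (quantile function):
x = F⁻¹(0.5) = 1.5068

Verification: P(X ≤ 1.5068) = 0.5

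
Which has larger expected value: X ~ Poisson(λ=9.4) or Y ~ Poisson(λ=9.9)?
Y has larger mean (9.9000 > 9.4000)

Compute the expected value for each distribution:

X ~ Poisson(λ=9.4):
E[X] = 9.4000

Y ~ Poisson(λ=9.9):
E[Y] = 9.9000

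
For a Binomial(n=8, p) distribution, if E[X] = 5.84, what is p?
p = 0.73

For a Binomial(n, p) distribution:
E[X] = n × p

Given n = 8 and E[X] = 5.84:
5.84 = 8 × p
p = 5.84 / 8 = 0.73

Verification: Binomial(8, 0.73) has E[X] = 5.84 ✓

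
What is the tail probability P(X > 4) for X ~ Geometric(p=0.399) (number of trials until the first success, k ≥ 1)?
0.130466

We have X ~ Geometric(p=0.399) (number of trials until the first success, k ≥ 1).

P(X > 4) = 1 - P(X ≤ 4)
                = 1 - F(4)
                = 1 - 0.869534
                = 0.130466

So there's approximately a 13.0% chance that X exceeds 4.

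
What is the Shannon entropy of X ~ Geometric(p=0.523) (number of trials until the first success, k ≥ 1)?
1.3233 nats

We have X ~ Geometric(p=0.523) (number of trials until the first success, k ≥ 1).

The Shannon entropy measures the uncertainty or information content of the distribution.

For a Geometric distribution with p=0.523 (number of trials until the first success, k ≥ 1):
H(X) = 1.3233 nats

(In bits, this would be 1.9091 bits.)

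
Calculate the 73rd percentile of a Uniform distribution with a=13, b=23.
20.3000

We have X ~ Uniform(a=13, b=23).

We want to find x such that P(X ≤ x) = 0.73.

This is the 73rd percentile, which means 73% of values fall below this point.

Using the inverse CDF (quantile function):
x = F⁻¹(0.73) = 20.3000

Verification: P(X ≤ 20.3000) = 0.73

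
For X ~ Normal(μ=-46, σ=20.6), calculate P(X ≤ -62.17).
0.216241

We have X ~ Normal(μ=-46, σ=20.6).

The CDF gives us P(X ≤ k).

Using the CDF:
P(X ≤ -62.17) = 0.216241

This means there's approximately a 21.6% chance that X is at most -62.17.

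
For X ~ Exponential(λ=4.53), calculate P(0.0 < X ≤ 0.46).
0.875544

We have X ~ Exponential(λ=4.53).

To find P(0.0 < X ≤ 0.46), we use:
P(0.0 < X ≤ 0.46) = P(X ≤ 0.46) - P(X ≤ 0.0)
                 = F(0.46) - F(0.0)
                 = 0.875544 - 0.000000
                 = 0.875544

So there's approximately a 87.6% chance that X falls in this range.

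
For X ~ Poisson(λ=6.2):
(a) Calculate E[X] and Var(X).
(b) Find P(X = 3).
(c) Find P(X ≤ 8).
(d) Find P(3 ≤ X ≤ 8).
(a) E[X] = 6.2000, Var(X) = 6.2000
(b) P(X = 3) = 0.080612
(c) P(X ≤ 8) = 0.825914
(d) P(3 ≤ X ≤ 8) = 0.772296

We have X ~ Poisson(λ=6.2).

(a) Moments:
E[X] = 6.2000
Var(X) = 6.2000
σ = √Var(X) = 2.4900

(b) Point probability using PMF:
P(X = 3) = 0.080612

(c) Cumulative probability using CDF:
P(X ≤ 8) = F(8) = 0.825914

(d) Range probability:
P(3 ≤ X ≤ 8) = P(X ≤ 8) - P(X ≤ 2)
                   = F(8) - F(2)
                   = 0.825914 - 0.053618
                   = 0.772296

This means approximately 77.2% of outcomes fall in the interval [3, 8].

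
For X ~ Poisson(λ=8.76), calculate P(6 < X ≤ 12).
0.663009

We have X ~ Poisson(λ=8.76).

To find P(6 < X ≤ 12), we use:
P(6 < X ≤ 12) = P(X ≤ 12) - P(X ≤ 6)
                 = F(12) - F(6)
                 = 0.892533 - 0.229524
                 = 0.663009

So there's approximately a 66.3% chance that X falls in this range.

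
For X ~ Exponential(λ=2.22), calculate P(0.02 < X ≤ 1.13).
0.875189

We have X ~ Exponential(λ=2.22).

To find P(0.02 < X ≤ 1.13), we use:
P(0.02 < X ≤ 1.13) = P(X ≤ 1.13) - P(X ≤ 0.02)
                 = F(1.13) - F(0.02)
                 = 0.918618 - 0.043429
                 = 0.875189

So there's approximately a 87.5% chance that X falls in this range.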